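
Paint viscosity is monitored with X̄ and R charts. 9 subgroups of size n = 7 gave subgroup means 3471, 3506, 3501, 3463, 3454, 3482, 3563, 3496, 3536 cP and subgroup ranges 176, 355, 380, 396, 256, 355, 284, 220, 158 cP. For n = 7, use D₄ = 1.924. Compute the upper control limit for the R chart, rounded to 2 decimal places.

R̄ = (176 + 355 + 380 + 396 + 256 + 355 + 284 + 220 + 158) / 9 = 2580.0000 / 9 = 286.6667
UCL_R = D₄·R̄ = 1.924 × 286.6667 = 551.5467

551.55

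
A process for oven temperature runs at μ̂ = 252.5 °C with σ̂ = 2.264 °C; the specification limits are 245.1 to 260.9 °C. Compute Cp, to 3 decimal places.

Cp = (USL − LSL) / (6σ̂) = (260.9 − 245.1) / (6 × 2.264) = 15.8000 / 13.5840 = 1.1631

1.163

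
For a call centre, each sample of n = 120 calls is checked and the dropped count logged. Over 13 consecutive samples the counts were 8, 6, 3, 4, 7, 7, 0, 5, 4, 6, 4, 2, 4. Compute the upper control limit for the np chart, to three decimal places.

10.935

p̄ = Σdᵢ / (k·n) = 60 / (13 × 120) = 0.03846
UCL = np̄ + 3·√(np̄(1−p̄)) = 4.6154 + 3 × √(4.6154×0.96154) = 4.6154 + 3 × 2.1066 = 10.9353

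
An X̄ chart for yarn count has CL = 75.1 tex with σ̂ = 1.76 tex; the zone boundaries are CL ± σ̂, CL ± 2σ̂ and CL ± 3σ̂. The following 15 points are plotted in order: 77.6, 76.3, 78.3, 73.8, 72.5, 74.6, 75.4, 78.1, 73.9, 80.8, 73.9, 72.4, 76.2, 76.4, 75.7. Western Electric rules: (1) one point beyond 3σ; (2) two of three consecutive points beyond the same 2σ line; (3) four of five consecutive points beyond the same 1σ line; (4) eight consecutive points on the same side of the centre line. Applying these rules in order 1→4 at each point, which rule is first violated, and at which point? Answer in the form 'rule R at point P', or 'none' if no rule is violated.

Zone of each point (C = within 1σ̂, B = 1σ̂–2σ̂, A = 2σ̂–3σ̂, * = beyond 3σ̂; sign = side of CL): 1:+B, 2:+C, 3:+B, 4:-C, 5:-B, 6:-C, 7:+C, 8:+B, 9:-C, 10:+*, 11:-C, 12:-B, 13:+C, 14:+C, 15:+C
Rule 1 (one point beyond the 3σ limits) is satisfied at point 10.

rule 1 at point 10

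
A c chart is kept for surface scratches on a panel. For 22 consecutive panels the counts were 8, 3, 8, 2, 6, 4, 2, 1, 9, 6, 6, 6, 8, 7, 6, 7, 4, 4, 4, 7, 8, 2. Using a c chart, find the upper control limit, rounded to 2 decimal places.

c̄ = (8 + 3 + 8 + 2 + 6 + 4 + 2 + 1 + 9 + 6 + 6 + 6 + 8 + 7 + 6 + 7 + 4 + 4 + 4 + 7 + 8 + 2) / 22 = 118 / 22 = 5.3636
UCL = c̄ + 3√c̄ = 5.3636 + 3 × √5.3636 = 5.3636 + 3 × 2.3160 = 12.3115

12.31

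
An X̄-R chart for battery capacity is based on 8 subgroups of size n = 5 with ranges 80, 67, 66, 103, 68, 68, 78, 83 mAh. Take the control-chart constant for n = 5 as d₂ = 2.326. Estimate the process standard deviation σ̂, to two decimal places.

R̄ = (80 + 67 + 66 + 103 + 68 + 68 + 78 + 83) / 8 = 76.6250
σ̂ = R̄ / d₂ = 76.6250 / 2.326 = 32.9428

32.94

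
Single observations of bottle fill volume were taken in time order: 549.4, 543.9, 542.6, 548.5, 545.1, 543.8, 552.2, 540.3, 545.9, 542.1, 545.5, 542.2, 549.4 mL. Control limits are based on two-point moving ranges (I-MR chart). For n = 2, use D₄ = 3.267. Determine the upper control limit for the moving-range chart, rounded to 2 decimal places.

Moving ranges: 5.5, 1.3, 5.9, 3.4, 1.3, 8.4, 11.9, 5.6, 3.8, 3.4, 3.3, 7.2; M̄R̄ = 61.0000 / 12 = 5.0833
UCL_MR = D₄·M̄R̄ = 3.267 × 5.0833 = 16.6072

16.61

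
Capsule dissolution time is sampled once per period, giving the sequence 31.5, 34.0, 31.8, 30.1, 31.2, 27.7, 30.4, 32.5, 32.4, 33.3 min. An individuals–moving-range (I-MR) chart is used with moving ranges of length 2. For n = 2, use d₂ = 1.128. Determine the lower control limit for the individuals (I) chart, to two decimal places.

26.53

X̄ = (31.5 + 34.0 + 31.8 + 30.1 + 31.2 + 27.7 + 30.4 + 32.5 + 32.4 + 33.3) / 10 = 31.4900
Moving ranges: 2.5, 2.2, 1.7, 1.1, 3.5, 2.7, 2.1, 0.1, 0.9; M̄R̄ = 16.8000 / 9 = 1.8667
LCL = X̄ − 3·M̄R̄/d₂ = 31.4900 − 3 × 1.8667 / 1.128 = 26.5255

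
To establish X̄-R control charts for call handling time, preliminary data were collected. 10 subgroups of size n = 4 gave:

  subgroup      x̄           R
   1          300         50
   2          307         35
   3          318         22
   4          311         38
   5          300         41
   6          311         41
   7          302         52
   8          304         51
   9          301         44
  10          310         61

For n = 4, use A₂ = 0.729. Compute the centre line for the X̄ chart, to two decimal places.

X̄̄ = (300 + 307 + 318 + 311 + 300 + 311 + 302 + 304 + 301 + 310) / 10 = 3064.0000 / 10 = 306.4000
CL = X̄̄ = 306.4000

306.40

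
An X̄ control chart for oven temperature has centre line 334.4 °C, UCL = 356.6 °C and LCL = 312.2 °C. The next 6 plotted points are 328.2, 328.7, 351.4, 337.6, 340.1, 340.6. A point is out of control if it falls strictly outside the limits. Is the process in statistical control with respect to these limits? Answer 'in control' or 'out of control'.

All 6 points lie within [312.2, 356.6].

in control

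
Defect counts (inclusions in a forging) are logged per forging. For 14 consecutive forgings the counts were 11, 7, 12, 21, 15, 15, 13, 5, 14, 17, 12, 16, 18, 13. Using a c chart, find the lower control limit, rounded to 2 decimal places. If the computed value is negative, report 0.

c̄ = (11 + 7 + 12 + 21 + 15 + 15 + 13 + 5 + 14 + 17 + 12 + 16 + 18 + 13) / 14 = 189 / 14 = 13.5000
LCL = c̄ − 3√c̄ = 13.5000 − 3 × 3.6742 = 2.4773

2.48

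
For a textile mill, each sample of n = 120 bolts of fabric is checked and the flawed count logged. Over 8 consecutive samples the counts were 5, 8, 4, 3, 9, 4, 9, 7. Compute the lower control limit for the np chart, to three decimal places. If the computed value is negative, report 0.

p̄ = Σdᵢ / (k·n) = 49 / (8 × 120) = 0.05104
LCL = np̄ − 3·√(np̄(1−p̄)) = 6.1250 − 3 × 2.4109 = -1.1077 → 0 (negative, so LCL = 0)

0.000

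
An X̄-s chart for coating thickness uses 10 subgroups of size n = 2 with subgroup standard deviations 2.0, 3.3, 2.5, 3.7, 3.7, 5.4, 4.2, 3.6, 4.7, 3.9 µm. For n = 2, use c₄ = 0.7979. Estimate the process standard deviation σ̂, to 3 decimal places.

4.637

s̄ = (2.0 + 3.3 + 2.5 + 3.7 + 3.7 + 5.4 + 4.2 + 3.6 + 4.7 + 3.9) / 10 = 3.7000
σ̂ = s̄ / c₄ = 3.7000 / 0.7979 = 4.6372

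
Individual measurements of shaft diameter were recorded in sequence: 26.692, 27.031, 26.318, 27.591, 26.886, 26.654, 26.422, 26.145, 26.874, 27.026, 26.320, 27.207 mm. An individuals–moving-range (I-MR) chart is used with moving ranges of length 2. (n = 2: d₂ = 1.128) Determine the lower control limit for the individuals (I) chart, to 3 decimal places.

25.254

X̄ = (26.692 + 27.031 + 26.318 + 27.591 + 26.886 + 26.654 + 26.422 + 26.145 + 26.874 + 27.026 + 26.320 + 27.207) / 12 = 26.7638
Moving ranges: 0.339, 0.713, 1.273, 0.705, 0.232, 0.232, 0.277, 0.729, 0.152, 0.706, 0.887; M̄R̄ = 6.2450 / 11 = 0.5677
LCL = X̄ − 3·M̄R̄/d₂ = 26.7638 − 3 × 0.5677 / 1.128 = 25.2539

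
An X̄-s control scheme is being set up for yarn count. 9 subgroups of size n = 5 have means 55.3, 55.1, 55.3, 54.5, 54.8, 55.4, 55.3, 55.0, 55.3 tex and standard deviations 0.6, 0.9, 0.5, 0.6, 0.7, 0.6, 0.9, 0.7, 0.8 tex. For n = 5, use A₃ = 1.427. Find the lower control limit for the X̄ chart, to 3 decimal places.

X̄̄ = (55.3 + 55.1 + 55.3 + 54.5 + 54.8 + 55.4 + 55.3 + 55.0 + 55.3) / 9 = 55.1111
s̄ = (0.6 + 0.9 + 0.5 + 0.6 + 0.7 + 0.6 + 0.9 + 0.7 + 0.8) / 9 = 0.7000
LCL = X̄̄ − A₃·s̄ = 55.1111 − 1.427 × 0.7000 = 54.1122

54.112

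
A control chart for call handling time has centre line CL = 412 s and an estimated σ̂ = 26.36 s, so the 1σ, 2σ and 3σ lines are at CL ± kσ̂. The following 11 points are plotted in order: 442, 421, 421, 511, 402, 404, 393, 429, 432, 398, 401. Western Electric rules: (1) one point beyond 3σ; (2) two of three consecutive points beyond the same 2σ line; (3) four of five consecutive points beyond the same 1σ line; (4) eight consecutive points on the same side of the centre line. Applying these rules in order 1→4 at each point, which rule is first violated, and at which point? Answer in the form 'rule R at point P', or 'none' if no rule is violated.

Zone of each point (C = within 1σ̂, B = 1σ̂–2σ̂, A = 2σ̂–3σ̂, * = beyond 3σ̂; sign = side of CL): 1:+B, 2:+C, 3:+C, 4:+*, 5:-C, 6:-C, 7:-C, 8:+C, 9:+C, 10:-C, 11:-C
Rule 1 (one point beyond the 3σ limits) is satisfied at point 4.

rule 1 at point 4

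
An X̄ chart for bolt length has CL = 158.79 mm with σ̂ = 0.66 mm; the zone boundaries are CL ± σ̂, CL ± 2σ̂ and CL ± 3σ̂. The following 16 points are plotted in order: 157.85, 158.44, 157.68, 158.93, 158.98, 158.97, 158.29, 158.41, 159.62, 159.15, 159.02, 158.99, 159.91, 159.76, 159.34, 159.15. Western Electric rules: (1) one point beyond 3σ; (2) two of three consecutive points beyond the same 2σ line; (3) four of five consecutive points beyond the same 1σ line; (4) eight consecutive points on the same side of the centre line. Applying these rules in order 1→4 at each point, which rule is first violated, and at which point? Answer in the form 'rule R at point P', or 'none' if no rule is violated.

rule 4 at point 16

Zone of each point (C = within 1σ̂, B = 1σ̂–2σ̂, A = 2σ̂–3σ̂, * = beyond 3σ̂; sign = side of CL): 1:-B, 2:-C, 3:-B, 4:+C, 5:+C, 6:+C, 7:-C, 8:-C, 9:+B, 10:+C, 11:+C, 12:+C, 13:+B, 14:+B, 15:+C, 16:+C
Rule 4 (eight consecutive points on the same side of the centre line) is satisfied at point 16.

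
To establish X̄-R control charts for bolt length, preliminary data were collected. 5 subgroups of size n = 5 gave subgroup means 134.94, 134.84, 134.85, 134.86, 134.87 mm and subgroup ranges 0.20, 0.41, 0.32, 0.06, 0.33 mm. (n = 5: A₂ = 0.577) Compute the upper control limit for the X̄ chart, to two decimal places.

X̄̄ = (134.94 + 134.84 + 134.85 + 134.86 + 134.87) / 5 = 674.3600 / 5 = 134.8720
R̄ = (0.20 + 0.41 + 0.32 + 0.06 + 0.33) / 5 = 1.3200 / 5 = 0.2640
UCL = X̄̄ + A₂·R̄ = 134.8720 + 0.577 × 0.2640 = 135.0243

135.02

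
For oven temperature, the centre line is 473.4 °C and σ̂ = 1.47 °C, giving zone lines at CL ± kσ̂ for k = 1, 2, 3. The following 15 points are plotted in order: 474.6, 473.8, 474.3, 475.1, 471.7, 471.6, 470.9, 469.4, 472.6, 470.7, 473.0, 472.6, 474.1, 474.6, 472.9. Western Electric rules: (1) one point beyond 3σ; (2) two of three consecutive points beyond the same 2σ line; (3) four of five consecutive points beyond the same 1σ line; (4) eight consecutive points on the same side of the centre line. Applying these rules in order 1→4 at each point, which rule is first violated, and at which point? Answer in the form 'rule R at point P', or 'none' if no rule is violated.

rule 3 at point 8

Zone of each point (C = within 1σ̂, B = 1σ̂–2σ̂, A = 2σ̂–3σ̂, * = beyond 3σ̂; sign = side of CL): 1:+C, 2:+C, 3:+C, 4:+B, 5:-B, 6:-B, 7:-B, 8:-A, 9:-C, 10:-B, 11:-C, 12:-C, 13:+C, 14:+C, 15:-C
Rule 3 (four of five consecutive points beyond the same 1σ limit) is satisfied at point 8.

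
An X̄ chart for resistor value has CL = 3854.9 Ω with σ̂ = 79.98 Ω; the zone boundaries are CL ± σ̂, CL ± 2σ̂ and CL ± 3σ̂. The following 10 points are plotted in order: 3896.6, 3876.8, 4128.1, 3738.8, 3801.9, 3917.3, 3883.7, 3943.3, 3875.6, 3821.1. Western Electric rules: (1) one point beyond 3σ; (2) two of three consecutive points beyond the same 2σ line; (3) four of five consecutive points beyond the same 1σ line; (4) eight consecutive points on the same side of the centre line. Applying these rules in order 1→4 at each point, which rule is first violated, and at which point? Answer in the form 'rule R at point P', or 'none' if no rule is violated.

rule 1 at point 3

Zone of each point (C = within 1σ̂, B = 1σ̂–2σ̂, A = 2σ̂–3σ̂, * = beyond 3σ̂; sign = side of CL): 1:+C, 2:+C, 3:+*, 4:-B, 5:-C, 6:+C, 7:+C, 8:+B, 9:+C, 10:-C
Rule 1 (one point beyond the 3σ limits) is satisfied at point 3.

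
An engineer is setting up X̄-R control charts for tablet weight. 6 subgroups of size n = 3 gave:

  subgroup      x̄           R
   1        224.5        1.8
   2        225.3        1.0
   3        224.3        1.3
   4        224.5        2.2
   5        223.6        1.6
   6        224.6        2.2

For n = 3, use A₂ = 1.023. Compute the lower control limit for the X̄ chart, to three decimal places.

222.745

X̄̄ = (224.5 + 225.3 + 224.3 + 224.5 + 223.6 + 224.6) / 6 = 1346.8000 / 6 = 224.4667
R̄ = (1.8 + 1.0 + 1.3 + 2.2 + 1.6 + 2.2) / 6 = 10.1000 / 6 = 1.6833
LCL = X̄̄ − A₂·R̄ = 224.4667 − 1.023 × 1.6833 = 222.7446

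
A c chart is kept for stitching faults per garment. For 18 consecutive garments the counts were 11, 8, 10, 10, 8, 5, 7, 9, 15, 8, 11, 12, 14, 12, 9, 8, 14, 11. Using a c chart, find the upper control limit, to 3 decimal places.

c̄ = (11 + 8 + 10 + 10 + 8 + 5 + 7 + 9 + 15 + 8 + 11 + 12 + 14 + 12 + 9 + 8 + 14 + 11) / 18 = 182 / 18 = 10.1111
UCL = c̄ + 3√c̄ = 10.1111 + 3 × √10.1111 = 10.1111 + 3 × 3.1798 = 19.6505

19.651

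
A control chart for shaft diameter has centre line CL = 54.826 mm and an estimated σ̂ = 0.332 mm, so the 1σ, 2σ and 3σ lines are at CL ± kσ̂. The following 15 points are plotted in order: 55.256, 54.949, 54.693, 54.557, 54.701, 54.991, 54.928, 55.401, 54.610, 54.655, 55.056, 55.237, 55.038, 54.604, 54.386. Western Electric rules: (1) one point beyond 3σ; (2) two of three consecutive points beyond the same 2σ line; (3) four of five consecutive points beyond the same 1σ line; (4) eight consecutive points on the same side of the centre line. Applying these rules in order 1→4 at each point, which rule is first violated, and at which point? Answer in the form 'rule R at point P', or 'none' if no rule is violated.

none

Zone of each point (C = within 1σ̂, B = 1σ̂–2σ̂, A = 2σ̂–3σ̂, * = beyond 3σ̂; sign = side of CL): 1:+B, 2:+C, 3:-C, 4:-C, 5:-C, 6:+C, 7:+C, 8:+B, 9:-C, 10:-C, 11:+C, 12:+B, 13:+C, 14:-C, 15:-B
No rule fires across all 15 points.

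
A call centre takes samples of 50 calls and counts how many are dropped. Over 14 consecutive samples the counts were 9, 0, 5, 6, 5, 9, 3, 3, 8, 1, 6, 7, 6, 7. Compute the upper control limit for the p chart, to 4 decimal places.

p̄ = Σdᵢ / (k·n) = 75 / (14 × 50) = 0.10714
UCL = p̄ + 3·√(p̄(1−p̄)/n) = 0.10714 + 3 × √(0.10714×0.89286/50) = 0.10714 + 3 × 0.04374 = 0.23837

0.2384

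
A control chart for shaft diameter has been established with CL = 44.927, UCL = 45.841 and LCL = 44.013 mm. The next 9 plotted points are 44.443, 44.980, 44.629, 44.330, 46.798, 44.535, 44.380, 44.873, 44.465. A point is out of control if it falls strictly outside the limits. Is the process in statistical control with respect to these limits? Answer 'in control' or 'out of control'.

Compare each point to [44.013, 45.841]: sample 5 = 46.798 > UCL.

out of control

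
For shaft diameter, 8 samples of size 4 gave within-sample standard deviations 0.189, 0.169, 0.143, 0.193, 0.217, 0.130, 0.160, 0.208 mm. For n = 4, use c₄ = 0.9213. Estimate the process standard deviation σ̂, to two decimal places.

0.19

s̄ = (0.189 + 0.169 + 0.143 + 0.193 + 0.217 + 0.130 + 0.160 + 0.208) / 8 = 0.1761
σ̂ = s̄ / c₄ = 0.1761 / 0.9213 = 0.1912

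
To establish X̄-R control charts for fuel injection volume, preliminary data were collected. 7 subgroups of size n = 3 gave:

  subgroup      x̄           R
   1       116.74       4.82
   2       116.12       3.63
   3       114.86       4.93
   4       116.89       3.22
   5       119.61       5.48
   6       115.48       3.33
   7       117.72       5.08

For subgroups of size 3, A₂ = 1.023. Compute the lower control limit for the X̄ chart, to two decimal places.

112.32

X̄̄ = (116.74 + 116.12 + 114.86 + 116.89 + 119.61 + 115.48 + 117.72) / 7 = 817.4200 / 7 = 116.7743
R̄ = (4.82 + 3.63 + 4.93 + 3.22 + 5.48 + 3.33 + 5.08) / 7 = 30.4900 / 7 = 4.3557
LCL = X̄̄ − A₂·R̄ = 116.7743 − 1.023 × 4.3557 = 112.3184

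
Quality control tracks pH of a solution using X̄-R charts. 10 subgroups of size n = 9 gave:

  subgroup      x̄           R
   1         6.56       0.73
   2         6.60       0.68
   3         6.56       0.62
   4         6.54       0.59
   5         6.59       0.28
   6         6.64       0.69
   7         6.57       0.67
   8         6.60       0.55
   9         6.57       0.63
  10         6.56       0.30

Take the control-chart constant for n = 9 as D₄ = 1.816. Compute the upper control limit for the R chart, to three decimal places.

1.042

R̄ = (0.73 + 0.68 + 0.62 + 0.59 + 0.28 + 0.69 + 0.67 + 0.55 + 0.63 + 0.30) / 10 = 5.7400 / 10 = 0.5740
UCL_R = D₄·R̄ = 1.816 × 0.5740 = 1.0424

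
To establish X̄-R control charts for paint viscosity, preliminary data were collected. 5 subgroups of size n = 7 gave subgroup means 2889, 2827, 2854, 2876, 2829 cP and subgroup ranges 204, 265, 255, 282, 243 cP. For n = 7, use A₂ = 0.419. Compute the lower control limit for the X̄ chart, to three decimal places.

2750.334

X̄̄ = (2889 + 2827 + 2854 + 2876 + 2829) / 5 = 14275.0000 / 5 = 2855.0000
R̄ = (204 + 265 + 255 + 282 + 243) / 5 = 1249.0000 / 5 = 249.8000
LCL = X̄̄ − A₂·R̄ = 2855.0000 − 0.419 × 249.8000 = 2750.3338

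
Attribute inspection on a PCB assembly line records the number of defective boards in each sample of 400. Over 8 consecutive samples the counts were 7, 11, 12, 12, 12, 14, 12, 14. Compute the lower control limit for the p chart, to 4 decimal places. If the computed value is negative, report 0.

p̄ = Σdᵢ / (k·n) = 94 / (8 × 400) = 0.02937
LCL = p̄ − 3·√(p̄(1−p̄)/n) = 0.02937 − 3 × 0.00844 = 0.00405

0.0040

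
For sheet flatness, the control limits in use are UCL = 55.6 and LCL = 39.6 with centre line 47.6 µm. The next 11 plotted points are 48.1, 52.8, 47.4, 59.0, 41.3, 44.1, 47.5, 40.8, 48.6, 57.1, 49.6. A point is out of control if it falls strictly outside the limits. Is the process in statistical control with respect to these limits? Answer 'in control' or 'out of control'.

out of control

Compare each point to [39.6, 55.6]: sample 4 = 59.0 > UCL; sample 10 = 57.1 > UCL.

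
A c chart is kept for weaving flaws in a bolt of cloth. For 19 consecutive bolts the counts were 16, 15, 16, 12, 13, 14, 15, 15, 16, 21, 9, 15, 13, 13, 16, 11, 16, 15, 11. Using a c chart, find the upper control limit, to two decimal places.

25.67

c̄ = (16 + 15 + 16 + 12 + 13 + 14 + 15 + 15 + 16 + 21 + 9 + 15 + 13 + 13 + 16 + 11 + 16 + 15 + 11) / 19 = 272 / 19 = 14.3158
UCL = c̄ + 3√c̄ = 14.3158 + 3 × √14.3158 = 14.3158 + 3 × 3.7836 = 25.6667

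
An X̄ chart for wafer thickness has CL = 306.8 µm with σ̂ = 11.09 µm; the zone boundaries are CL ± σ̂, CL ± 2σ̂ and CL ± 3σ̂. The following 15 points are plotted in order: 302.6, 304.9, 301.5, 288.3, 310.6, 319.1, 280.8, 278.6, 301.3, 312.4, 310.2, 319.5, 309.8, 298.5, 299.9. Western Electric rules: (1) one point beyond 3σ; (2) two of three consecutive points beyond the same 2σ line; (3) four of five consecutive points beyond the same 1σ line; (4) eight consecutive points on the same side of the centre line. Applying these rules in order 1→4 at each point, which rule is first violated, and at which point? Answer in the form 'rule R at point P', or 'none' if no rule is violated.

rule 2 at point 8

Zone of each point (C = within 1σ̂, B = 1σ̂–2σ̂, A = 2σ̂–3σ̂, * = beyond 3σ̂; sign = side of CL): 1:-C, 2:-C, 3:-C, 4:-B, 5:+C, 6:+B, 7:-A, 8:-A, 9:-C, 10:+C, 11:+C, 12:+B, 13:+C, 14:-C, 15:-C
Rule 2 (two of three consecutive points beyond the same 2σ limit) is satisfied at point 8.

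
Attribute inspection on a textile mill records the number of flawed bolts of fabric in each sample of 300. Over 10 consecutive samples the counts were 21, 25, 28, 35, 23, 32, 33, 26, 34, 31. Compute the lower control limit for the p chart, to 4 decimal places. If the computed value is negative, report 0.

0.0450

p̄ = Σdᵢ / (k·n) = 288 / (10 × 300) = 0.09600
LCL = p̄ − 3·√(p̄(1−p̄)/n) = 0.09600 − 3 × 0.01701 = 0.04498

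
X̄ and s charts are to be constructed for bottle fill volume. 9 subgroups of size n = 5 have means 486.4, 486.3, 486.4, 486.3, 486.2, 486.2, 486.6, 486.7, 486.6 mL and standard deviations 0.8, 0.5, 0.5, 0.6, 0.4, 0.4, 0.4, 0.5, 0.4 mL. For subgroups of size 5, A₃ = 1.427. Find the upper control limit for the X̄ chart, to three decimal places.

487.125

X̄̄ = (486.4 + 486.3 + 486.4 + 486.3 + 486.2 + 486.2 + 486.6 + 486.7 + 486.6) / 9 = 486.4111
s̄ = (0.8 + 0.5 + 0.5 + 0.6 + 0.4 + 0.4 + 0.4 + 0.5 + 0.4) / 9 = 0.5000
UCL = X̄̄ + A₃·s̄ = 486.4111 + 1.427 × 0.5000 = 487.1246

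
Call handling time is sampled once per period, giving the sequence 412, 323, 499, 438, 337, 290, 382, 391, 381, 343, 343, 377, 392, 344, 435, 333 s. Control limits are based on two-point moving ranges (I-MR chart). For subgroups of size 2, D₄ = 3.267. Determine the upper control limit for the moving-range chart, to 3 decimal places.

Moving ranges: 89, 176, 61, 101, 47, 92, 9, 10, 38, 0, 34, 15, 48, 91, 102; M̄R̄ = 913.0000 / 15 = 60.8667
UCL_MR = D₄·M̄R̄ = 3.267 × 60.8667 = 198.8514

198.851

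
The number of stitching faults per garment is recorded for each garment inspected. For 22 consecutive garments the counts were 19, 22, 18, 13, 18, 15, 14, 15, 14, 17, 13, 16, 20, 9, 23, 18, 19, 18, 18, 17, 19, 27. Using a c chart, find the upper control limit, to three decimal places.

29.865

c̄ = (19 + 22 + 18 + 13 + 18 + 15 + 14 + 15 + 14 + 17 + 13 + 16 + 20 + 9 + 23 + 18 + 19 + 18 + 18 + 17 + 19 + 27) / 22 = 382 / 22 = 17.3636
UCL = c̄ + 3√c̄ = 17.3636 + 3 × √17.3636 = 17.3636 + 3 × 4.1670 = 29.8645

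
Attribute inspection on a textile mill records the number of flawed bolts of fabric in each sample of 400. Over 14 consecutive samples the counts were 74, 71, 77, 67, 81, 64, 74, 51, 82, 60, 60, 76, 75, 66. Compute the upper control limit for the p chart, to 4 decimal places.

0.2316

p̄ = Σdᵢ / (k·n) = 978 / (14 × 400) = 0.17464
UCL = p̄ + 3·√(p̄(1−p̄)/n) = 0.17464 + 3 × √(0.17464×0.82536/400) = 0.17464 + 3 × 0.01898 = 0.23159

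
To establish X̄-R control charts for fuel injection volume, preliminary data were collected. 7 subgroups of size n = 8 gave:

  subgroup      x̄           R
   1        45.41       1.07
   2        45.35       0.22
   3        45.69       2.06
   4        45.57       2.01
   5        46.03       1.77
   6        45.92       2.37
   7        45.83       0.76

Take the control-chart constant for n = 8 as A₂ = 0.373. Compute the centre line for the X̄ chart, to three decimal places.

45.686

X̄̄ = (45.41 + 45.35 + 45.69 + 45.57 + 46.03 + 45.92 + 45.83) / 7 = 319.8000 / 7 = 45.6857
CL = X̄̄ = 45.6857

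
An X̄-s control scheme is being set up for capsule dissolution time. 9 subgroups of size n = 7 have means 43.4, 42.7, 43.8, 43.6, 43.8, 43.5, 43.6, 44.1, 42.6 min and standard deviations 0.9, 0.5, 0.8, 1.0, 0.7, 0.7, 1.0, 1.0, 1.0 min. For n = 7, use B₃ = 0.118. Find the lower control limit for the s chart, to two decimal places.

s̄ = (0.9 + 0.5 + 0.8 + 1.0 + 0.7 + 0.7 + 1.0 + 1.0 + 1.0) / 9 = 0.8444
LCL_s = B₃·s̄ = 0.118 × 0.8444 = 0.0996

0.10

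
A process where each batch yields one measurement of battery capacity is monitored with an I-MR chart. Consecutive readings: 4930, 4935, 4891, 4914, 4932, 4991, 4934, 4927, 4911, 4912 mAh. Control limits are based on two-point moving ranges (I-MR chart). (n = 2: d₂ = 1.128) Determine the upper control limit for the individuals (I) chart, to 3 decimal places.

4995.667

X̄ = (4930 + 4935 + 4891 + 4914 + 4932 + 4991 + 4934 + 4927 + 4911 + 4912) / 10 = 4927.7000
Moving ranges: 5, 44, 23, 18, 59, 57, 7, 16, 1; M̄R̄ = 230.0000 / 9 = 25.5556
UCL = X̄ + 3·M̄R̄/d₂ = 4927.7000 + 3 × 25.5556 / 1.128 = 4995.6669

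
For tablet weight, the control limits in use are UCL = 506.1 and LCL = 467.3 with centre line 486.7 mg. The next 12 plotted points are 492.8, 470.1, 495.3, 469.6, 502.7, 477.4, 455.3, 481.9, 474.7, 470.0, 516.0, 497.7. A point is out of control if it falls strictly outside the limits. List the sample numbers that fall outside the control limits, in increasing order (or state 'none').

7, 11

Compare each point to [467.3, 506.1]: sample 7 = 455.3 < LCL; sample 11 = 516.0 > UCL.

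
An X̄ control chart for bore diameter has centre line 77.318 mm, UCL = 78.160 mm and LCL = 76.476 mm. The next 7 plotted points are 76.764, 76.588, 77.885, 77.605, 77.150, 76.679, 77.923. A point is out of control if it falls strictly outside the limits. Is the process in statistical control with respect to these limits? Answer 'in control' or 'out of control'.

All 7 points lie within [76.476, 78.160].

in control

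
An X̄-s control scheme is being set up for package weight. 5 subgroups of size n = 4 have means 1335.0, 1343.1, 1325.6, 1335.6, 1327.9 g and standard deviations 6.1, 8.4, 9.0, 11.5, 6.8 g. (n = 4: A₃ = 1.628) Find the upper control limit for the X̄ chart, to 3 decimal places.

X̄̄ = (1335.0 + 1343.1 + 1325.6 + 1335.6 + 1327.9) / 5 = 1333.4400
s̄ = (6.1 + 8.4 + 9.0 + 11.5 + 6.8) / 5 = 8.3600
UCL = X̄̄ + A₃·s̄ = 1333.4400 + 1.628 × 8.3600 = 1347.0501

1347.050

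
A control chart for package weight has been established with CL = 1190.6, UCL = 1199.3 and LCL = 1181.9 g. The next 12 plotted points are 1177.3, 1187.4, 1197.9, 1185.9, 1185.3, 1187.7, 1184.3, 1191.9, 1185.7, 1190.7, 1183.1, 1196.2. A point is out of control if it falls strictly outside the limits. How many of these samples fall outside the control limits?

Compare each point to [1181.9, 1199.3]: sample 1 = 1177.3 < LCL.

1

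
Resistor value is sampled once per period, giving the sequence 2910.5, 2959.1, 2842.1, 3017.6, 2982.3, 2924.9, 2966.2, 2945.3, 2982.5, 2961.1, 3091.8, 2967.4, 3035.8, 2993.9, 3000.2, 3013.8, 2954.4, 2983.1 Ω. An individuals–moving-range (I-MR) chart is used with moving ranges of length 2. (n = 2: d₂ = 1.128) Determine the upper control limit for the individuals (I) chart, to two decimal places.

3134.83

X̄ = (2910.5 + 2959.1 + 2842.1 + 3017.6 + 2982.3 + 2924.9 + 2966.2 + 2945.3 + 2982.5 + 2961.1 + 3091.8 + 2967.4 + 3035.8 + 2993.9 + 3000.2 + 3013.8 + 2954.4 + 2983.1) / 18 = 2974.0000
Moving ranges: 48.6, 117.0, 175.5, 35.3, 57.4, 41.3, 20.9, 37.2, 21.4, 130.7, 124.4, 68.4, 41.9, 6.3, 13.6, 59.4, 28.7; M̄R̄ = 1028.0000 / 17 = 60.4706
UCL = X̄ + 3·M̄R̄/d₂ = 2974.0000 + 3 × 60.4706 / 1.128 = 3134.8260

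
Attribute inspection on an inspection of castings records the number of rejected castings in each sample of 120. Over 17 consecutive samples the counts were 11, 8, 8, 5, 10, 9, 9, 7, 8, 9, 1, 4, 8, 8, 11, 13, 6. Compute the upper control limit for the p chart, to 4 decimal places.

p̄ = Σdᵢ / (k·n) = 135 / (17 × 120) = 0.06618
UCL = p̄ + 3·√(p̄(1−p̄)/n) = 0.06618 + 3 × √(0.06618×0.93382/120) = 0.06618 + 3 × 0.02269 = 0.13426

0.1343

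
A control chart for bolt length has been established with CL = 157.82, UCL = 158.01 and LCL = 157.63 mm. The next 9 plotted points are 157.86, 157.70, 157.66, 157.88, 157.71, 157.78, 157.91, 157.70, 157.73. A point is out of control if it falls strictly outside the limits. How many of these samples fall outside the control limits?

0

All 9 points lie within [157.63, 158.01].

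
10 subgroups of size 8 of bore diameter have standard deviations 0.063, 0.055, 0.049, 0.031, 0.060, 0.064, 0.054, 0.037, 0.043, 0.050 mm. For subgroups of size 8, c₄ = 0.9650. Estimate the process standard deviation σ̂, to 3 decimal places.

s̄ = (0.063 + 0.055 + 0.049 + 0.031 + 0.060 + 0.064 + 0.054 + 0.037 + 0.043 + 0.050) / 10 = 0.0506
σ̂ = s̄ / c₄ = 0.0506 / 0.9650 = 0.0524

0.052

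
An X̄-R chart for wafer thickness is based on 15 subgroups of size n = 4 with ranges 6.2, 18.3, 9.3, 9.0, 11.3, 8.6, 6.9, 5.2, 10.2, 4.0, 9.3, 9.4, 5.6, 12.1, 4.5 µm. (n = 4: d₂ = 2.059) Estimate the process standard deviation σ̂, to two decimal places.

4.21

R̄ = (6.2 + 18.3 + 9.3 + 9.0 + 11.3 + 8.6 + 6.9 + 5.2 + 10.2 + 4.0 + 9.3 + 9.4 + 5.6 + 12.1 + 4.5) / 15 = 8.6600
σ̂ = R̄ / d₂ = 8.6600 / 2.059 = 4.2059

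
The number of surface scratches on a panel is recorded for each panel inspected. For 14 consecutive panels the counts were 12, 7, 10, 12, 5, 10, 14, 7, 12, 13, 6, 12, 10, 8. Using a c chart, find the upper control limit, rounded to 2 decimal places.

c̄ = (12 + 7 + 10 + 12 + 5 + 10 + 14 + 7 + 12 + 13 + 6 + 12 + 10 + 8) / 14 = 138 / 14 = 9.8571
UCL = c̄ + 3√c̄ = 9.8571 + 3 × √9.8571 = 9.8571 + 3 × 3.1396 = 19.2760

19.28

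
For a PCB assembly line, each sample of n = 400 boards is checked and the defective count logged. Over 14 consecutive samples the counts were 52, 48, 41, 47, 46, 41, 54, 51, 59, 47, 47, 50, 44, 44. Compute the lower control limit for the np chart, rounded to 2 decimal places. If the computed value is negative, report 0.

p̄ = Σdᵢ / (k·n) = 671 / (14 × 400) = 0.11982
LCL = np̄ − 3·√(np̄(1−p̄)) = 47.9286 − 3 × 6.4951 = 28.4434

28.44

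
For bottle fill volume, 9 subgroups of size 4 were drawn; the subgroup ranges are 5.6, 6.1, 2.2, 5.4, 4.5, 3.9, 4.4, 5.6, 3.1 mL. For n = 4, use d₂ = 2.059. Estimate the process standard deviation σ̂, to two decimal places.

R̄ = (5.6 + 6.1 + 2.2 + 5.4 + 4.5 + 3.9 + 4.4 + 5.6 + 3.1) / 9 = 4.5333
σ̂ = R̄ / d₂ = 4.5333 / 2.059 = 2.2017

2.20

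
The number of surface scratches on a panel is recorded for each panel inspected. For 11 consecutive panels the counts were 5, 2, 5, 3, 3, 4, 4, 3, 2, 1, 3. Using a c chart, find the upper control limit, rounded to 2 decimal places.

8.53

c̄ = (5 + 2 + 5 + 3 + 3 + 4 + 4 + 3 + 2 + 1 + 3) / 11 = 35 / 11 = 3.1818
UCL = c̄ + 3√c̄ = 3.1818 + 3 × √3.1818 = 3.1818 + 3 × 1.7838 = 8.5331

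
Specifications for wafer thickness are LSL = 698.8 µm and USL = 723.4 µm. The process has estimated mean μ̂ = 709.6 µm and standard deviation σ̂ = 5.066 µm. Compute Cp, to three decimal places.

0.809

Cp = (USL − LSL) / (6σ̂) = (723.4 − 698.8) / (6 × 5.066) = 24.6000 / 30.3960 = 0.8093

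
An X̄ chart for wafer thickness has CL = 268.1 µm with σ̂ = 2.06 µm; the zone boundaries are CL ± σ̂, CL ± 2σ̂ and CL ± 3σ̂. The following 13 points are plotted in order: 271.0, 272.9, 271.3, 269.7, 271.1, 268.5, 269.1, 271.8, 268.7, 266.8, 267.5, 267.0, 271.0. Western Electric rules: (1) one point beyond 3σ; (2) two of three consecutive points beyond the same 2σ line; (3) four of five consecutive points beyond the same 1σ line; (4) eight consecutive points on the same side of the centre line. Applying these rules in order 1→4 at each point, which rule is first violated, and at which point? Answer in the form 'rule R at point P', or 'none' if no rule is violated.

rule 3 at point 5

Zone of each point (C = within 1σ̂, B = 1σ̂–2σ̂, A = 2σ̂–3σ̂, * = beyond 3σ̂; sign = side of CL): 1:+B, 2:+A, 3:+B, 4:+C, 5:+B, 6:+C, 7:+C, 8:+B, 9:+C, 10:-C, 11:-C, 12:-C, 13:+B
Rule 3 (four of five consecutive points beyond the same 1σ limit) is satisfied at point 5.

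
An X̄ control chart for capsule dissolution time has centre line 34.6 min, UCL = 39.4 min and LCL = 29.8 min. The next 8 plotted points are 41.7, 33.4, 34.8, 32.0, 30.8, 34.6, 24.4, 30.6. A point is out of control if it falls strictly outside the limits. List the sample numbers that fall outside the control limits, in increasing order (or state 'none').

Compare each point to [29.8, 39.4]: sample 1 = 41.7 > UCL; sample 7 = 24.4 < LCL.

1, 7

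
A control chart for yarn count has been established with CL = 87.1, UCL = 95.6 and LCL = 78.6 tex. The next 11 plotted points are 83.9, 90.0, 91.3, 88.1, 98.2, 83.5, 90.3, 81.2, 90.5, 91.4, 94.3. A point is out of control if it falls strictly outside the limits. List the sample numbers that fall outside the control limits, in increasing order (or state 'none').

Compare each point to [78.6, 95.6]: sample 5 = 98.2 > UCL.

5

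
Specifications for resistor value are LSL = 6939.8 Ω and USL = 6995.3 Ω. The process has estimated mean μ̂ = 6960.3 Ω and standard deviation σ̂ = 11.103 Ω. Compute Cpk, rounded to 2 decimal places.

0.62

Cpu = (USL − μ̂) / (3σ̂) = (6995.3 − 6960.3) / (3 × 11.103) = 1.0508; Cpl = (μ̂ − LSL) / (3σ̂) = (6960.3 − 6939.8) / (3 × 11.103) = 0.6154; Cpk = min(Cpu, Cpl) = 0.6154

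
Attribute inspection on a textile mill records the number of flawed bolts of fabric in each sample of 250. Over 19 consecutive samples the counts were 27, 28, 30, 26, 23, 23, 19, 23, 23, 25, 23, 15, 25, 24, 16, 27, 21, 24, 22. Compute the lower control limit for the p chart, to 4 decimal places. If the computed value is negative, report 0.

p̄ = Σdᵢ / (k·n) = 444 / (19 × 250) = 0.09347
LCL = p̄ − 3·√(p̄(1−p̄)/n) = 0.09347 − 3 × 0.01841 = 0.03824

0.0382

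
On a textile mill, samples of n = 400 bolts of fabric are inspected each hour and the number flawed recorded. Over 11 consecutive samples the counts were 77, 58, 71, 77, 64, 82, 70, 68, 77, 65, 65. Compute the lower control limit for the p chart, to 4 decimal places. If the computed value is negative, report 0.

0.1188

p̄ = Σdᵢ / (k·n) = 774 / (11 × 400) = 0.17591
LCL = p̄ − 3·√(p̄(1−p̄)/n) = 0.17591 − 3 × 0.01904 = 0.11880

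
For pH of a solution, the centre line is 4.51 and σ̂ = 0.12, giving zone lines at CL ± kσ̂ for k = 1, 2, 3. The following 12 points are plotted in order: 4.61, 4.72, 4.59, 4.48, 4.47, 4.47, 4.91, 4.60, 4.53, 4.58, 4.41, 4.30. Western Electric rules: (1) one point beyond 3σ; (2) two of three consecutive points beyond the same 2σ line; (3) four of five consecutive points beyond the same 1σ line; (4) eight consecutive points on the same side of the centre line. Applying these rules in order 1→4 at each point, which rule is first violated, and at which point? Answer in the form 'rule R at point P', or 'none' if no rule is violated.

Zone of each point (C = within 1σ̂, B = 1σ̂–2σ̂, A = 2σ̂–3σ̂, * = beyond 3σ̂; sign = side of CL): 1:+C, 2:+B, 3:+C, 4:-C, 5:-C, 6:-C, 7:+*, 8:+C, 9:+C, 10:+C, 11:-C, 12:-B
Rule 1 (one point beyond the 3σ limits) is satisfied at point 7.

rule 1 at point 7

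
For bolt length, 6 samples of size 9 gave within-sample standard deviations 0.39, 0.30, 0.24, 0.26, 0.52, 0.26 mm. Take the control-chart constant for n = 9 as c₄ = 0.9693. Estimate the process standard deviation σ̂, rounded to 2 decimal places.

s̄ = (0.39 + 0.30 + 0.24 + 0.26 + 0.52 + 0.26) / 6 = 0.3283
σ̂ = s̄ / c₄ = 0.3283 / 0.9693 = 0.3387

0.34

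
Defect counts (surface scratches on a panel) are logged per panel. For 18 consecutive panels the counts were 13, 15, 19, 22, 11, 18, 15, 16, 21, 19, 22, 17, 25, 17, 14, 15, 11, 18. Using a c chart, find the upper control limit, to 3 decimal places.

29.521

c̄ = (13 + 15 + 19 + 22 + 11 + 18 + 15 + 16 + 21 + 19 + 22 + 17 + 25 + 17 + 14 + 15 + 11 + 18) / 18 = 308 / 18 = 17.1111
UCL = c̄ + 3√c̄ = 17.1111 + 3 × √17.1111 = 17.1111 + 3 × 4.1366 = 29.5208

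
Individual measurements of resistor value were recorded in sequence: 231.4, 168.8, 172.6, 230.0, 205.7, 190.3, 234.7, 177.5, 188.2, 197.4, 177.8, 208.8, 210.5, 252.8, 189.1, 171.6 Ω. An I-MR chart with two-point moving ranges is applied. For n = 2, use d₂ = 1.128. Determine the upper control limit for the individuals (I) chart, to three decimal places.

282.152

X̄ = (231.4 + 168.8 + 172.6 + 230.0 + 205.7 + 190.3 + 234.7 + 177.5 + 188.2 + 197.4 + 177.8 + 208.8 + 210.5 + 252.8 + 189.1 + 171.6) / 16 = 200.4500
Moving ranges: 62.6, 3.8, 57.4, 24.3, 15.4, 44.4, 57.2, 10.7, 9.2, 19.6, 31.0, 1.7, 42.3, 63.7, 17.5; M̄R̄ = 460.8000 / 15 = 30.7200
UCL = X̄ + 3·M̄R̄/d₂ = 200.4500 + 3 × 30.7200 / 1.128 = 282.1521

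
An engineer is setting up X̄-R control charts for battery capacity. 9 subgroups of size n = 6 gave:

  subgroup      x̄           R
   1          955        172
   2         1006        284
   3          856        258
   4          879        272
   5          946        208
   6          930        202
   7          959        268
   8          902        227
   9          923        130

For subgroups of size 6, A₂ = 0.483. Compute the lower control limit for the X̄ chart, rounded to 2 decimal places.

X̄̄ = (955 + 1006 + 856 + 879 + 946 + 930 + 959 + 902 + 923) / 9 = 8356.0000 / 9 = 928.4444
R̄ = (172 + 284 + 258 + 272 + 208 + 202 + 268 + 227 + 130) / 9 = 2021.0000 / 9 = 224.5556
LCL = X̄̄ − A₂·R̄ = 928.4444 − 0.483 × 224.5556 = 819.9841

819.98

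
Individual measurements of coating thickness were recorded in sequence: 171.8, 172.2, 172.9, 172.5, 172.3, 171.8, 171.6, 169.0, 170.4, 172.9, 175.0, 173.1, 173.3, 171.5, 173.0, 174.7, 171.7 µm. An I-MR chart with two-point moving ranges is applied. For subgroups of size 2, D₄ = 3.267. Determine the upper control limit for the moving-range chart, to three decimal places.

4.308

Moving ranges: 0.4, 0.7, 0.4, 0.2, 0.5, 0.2, 2.6, 1.4, 2.5, 2.1, 1.9, 0.2, 1.8, 1.5, 1.7, 3.0; M̄R̄ = 21.1000 / 16 = 1.3188
UCL_MR = D₄·M̄R̄ = 3.267 × 1.3188 = 4.3084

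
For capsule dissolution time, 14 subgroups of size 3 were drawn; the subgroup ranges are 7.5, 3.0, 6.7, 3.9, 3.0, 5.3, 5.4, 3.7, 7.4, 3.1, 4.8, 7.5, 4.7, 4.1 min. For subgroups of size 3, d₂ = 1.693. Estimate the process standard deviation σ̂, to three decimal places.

2.958

R̄ = (7.5 + 3.0 + 6.7 + 3.9 + 3.0 + 5.3 + 5.4 + 3.7 + 7.4 + 3.1 + 4.8 + 7.5 + 4.7 + 4.1) / 14 = 5.0071
σ̂ = R̄ / d₂ = 5.0071 / 1.693 = 2.9576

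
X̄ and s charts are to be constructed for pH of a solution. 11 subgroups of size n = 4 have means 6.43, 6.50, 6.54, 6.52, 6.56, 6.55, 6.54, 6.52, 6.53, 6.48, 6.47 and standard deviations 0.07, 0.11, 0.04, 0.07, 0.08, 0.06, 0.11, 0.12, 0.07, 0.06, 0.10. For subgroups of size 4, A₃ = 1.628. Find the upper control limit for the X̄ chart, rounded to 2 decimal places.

X̄̄ = (6.43 + 6.50 + 6.54 + 6.52 + 6.56 + 6.55 + 6.54 + 6.52 + 6.53 + 6.48 + 6.47) / 11 = 6.5127
s̄ = (0.07 + 0.11 + 0.04 + 0.07 + 0.08 + 0.06 + 0.11 + 0.12 + 0.07 + 0.06 + 0.10) / 11 = 0.0809
UCL = X̄̄ + A₃·s̄ = 6.5127 + 1.628 × 0.0809 = 6.6444

6.64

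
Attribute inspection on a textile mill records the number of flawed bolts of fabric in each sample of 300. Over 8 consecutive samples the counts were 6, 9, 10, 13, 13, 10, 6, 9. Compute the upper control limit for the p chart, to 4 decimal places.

0.0620

p̄ = Σdᵢ / (k·n) = 76 / (8 × 300) = 0.03167
UCL = p̄ + 3·√(p̄(1−p̄)/n) = 0.03167 + 3 × √(0.03167×0.96833/300) = 0.03167 + 3 × 0.01011 = 0.06200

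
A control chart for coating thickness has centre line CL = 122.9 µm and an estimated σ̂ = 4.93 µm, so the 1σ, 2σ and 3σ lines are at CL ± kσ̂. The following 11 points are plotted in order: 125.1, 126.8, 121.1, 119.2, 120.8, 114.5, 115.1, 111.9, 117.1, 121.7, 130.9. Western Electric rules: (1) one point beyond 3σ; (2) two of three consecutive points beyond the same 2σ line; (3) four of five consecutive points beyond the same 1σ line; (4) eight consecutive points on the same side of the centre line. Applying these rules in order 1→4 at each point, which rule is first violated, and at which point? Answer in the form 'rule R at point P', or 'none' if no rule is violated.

rule 3 at point 9

Zone of each point (C = within 1σ̂, B = 1σ̂–2σ̂, A = 2σ̂–3σ̂, * = beyond 3σ̂; sign = side of CL): 1:+C, 2:+C, 3:-C, 4:-C, 5:-C, 6:-B, 7:-B, 8:-A, 9:-B, 10:-C, 11:+B
Rule 3 (four of five consecutive points beyond the same 1σ limit) is satisfied at point 9.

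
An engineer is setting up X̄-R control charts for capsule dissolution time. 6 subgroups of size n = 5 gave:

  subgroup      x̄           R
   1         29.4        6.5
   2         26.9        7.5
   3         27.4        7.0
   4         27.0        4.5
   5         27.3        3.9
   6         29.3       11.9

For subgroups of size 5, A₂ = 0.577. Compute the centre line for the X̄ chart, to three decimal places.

X̄̄ = (29.4 + 26.9 + 27.4 + 27.0 + 27.3 + 29.3) / 6 = 167.3000 / 6 = 27.8833
CL = X̄̄ = 27.8833

27.883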